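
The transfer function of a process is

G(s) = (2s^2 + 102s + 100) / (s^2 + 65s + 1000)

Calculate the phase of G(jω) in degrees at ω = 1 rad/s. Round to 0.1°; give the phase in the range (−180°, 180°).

42.4°

Substitute s = j1:
Numerator: 2(j1)^2 + 102(j1) + 100 = 98 + j102
Denominator: (j1)^2 + 65(j1) + 1000 = 999 + j65
|N| = √(98² + 102²) ≈ 141.45, ∠N ≈ 46.15°
|D| = √(999² + 65²) ≈ 1001.1, ∠D ≈ 3.72°
∠G = 46.15° − 3.72° = 42.43°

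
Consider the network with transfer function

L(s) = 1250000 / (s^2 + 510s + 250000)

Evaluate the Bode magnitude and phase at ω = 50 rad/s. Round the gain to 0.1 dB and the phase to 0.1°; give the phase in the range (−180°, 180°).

At s = jω = j50:
quadratic: (j50)² + 510·j50 + 250000 = 247500 + j25500 → |·| ≈ 2.4881e+05, ∠ ≈ 5.88°
|L| = 1250000 / 2.4881e+05 ≈ 5.0239
Gain = 20 log₁₀(5.0239) ≈ 14.02 dB
∠L = 0.00° − 5.88° = -5.88°

14.0 dB, -5.9°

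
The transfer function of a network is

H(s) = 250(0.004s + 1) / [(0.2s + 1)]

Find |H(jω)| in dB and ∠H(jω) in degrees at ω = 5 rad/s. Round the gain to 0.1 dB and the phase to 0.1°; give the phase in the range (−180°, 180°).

At ω = 5 rad/s:
zero (1 + j5·0.004) = 1 + j0.02 → |·| ≈ 1.0002, ∠ ≈ 1.15°
pole (1 + j5·0.2) = 1 + j1 → |·| ≈ 1.4142, ∠ ≈ 45.00°
|H| = 250 · 1.0002 / (1.4142) ≈ 176.81
Gain = 20 log₁₀(176.81) ≈ 44.95 dB
∠H = (1.15°) − (45.00°) = -43.85°

45.0 dB, -43.9°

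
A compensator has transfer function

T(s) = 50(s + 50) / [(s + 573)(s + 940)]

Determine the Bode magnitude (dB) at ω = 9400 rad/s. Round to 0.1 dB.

At s = jω = j9400:
zero (s+50): 50 + j9400 → |·| = √(50²+9400²) = √88362500 ≈ 9400.1, ∠ = arctan(9400/50) ≈ 89.70°
pole (s+573): 573 + j9400 → |·| = √(573²+9400²) = √88688329 ≈ 9417.4, ∠ = arctan(9400/573) ≈ 86.51°
pole (s+940): 940 + j9400 → |·| = √(940²+9400²) = √89243600 ≈ 9446.9, ∠ = arctan(9400/940) ≈ 84.29°
|T| = 50 · 9400.1 / 8.8965e+07 ≈ 0.005283
Gain = 20 log₁₀(0.005283) ≈ -45.54 dB

-45.5 dB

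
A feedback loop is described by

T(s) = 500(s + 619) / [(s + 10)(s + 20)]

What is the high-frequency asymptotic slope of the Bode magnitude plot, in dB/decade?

Each pole contributes −20 dB/decade at high frequency; each zero contributes +20 dB/decade.
Net: 1 zero(s) − 2 pole(s) → -20 dB/decade.

-20 dB/decade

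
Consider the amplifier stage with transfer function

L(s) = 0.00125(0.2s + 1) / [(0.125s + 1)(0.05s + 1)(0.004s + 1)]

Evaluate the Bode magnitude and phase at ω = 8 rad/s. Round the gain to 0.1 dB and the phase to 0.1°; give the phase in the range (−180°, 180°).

-56.2 dB, -10.6°

At ω = 8 rad/s:
zero (1 + j8·0.2) = 1 + j1.6 → |·| ≈ 1.8868, ∠ ≈ 57.99°
pole (1 + j8·0.125) = 1 + j1 → |·| ≈ 1.4142, ∠ ≈ 45.00°
pole (1 + j8·0.05) = 1 + j0.4 → |·| ≈ 1.077, ∠ ≈ 21.80°
pole (1 + j8·0.004) = 1 + j0.032 → |·| ≈ 1.0005, ∠ ≈ 1.83°
|L| = 0.00125 · 1.8868 / (1.4142 · 1.077 · 1.0005) ≈ 0.0015477
Gain = 20 log₁₀(0.0015477) ≈ -56.21 dB
∠L = (57.99°) − (45.00° + 21.80° + 1.83°) = -10.64°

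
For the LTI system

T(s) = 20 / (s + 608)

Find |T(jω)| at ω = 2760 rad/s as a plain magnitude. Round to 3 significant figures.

0.00708

At s = jω = j2760:
pole (s+608): 608 + j2760 → |·| = √(608²+2760²) = √7987264 ≈ 2826.2, ∠ = arctan(2760/608) ≈ 77.58°
|T| = 20 / 2826.2 ≈ 0.0070766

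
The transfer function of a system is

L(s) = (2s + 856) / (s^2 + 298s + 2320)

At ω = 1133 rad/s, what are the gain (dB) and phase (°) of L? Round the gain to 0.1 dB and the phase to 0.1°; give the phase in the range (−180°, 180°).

-54.8 dB, -95.9°

Substitute s = j1133:
Numerator: 2(j1133) + 856 = 856 + j2266
Denominator: (j1133)^2 + 298(j1133) + 2320 = -1281369 + j337634
|N| = √(856² + 2266²) ≈ 2422.3, ∠N ≈ 69.31°
|D| = √(1281369² + 337634²) ≈ 1.3251e+06, ∠D ≈ 165.24°
|L| = 2422.3 / 1.3251e+06 ≈ 0.001828
Gain = 20 log₁₀(0.001828) ≈ -54.76 dB
∠L = 69.31° − 165.24° = -95.93°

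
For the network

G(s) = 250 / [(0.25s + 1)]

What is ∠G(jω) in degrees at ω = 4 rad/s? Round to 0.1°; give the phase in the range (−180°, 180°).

-45.0°

At ω = 4 rad/s:
pole (1 + j4·0.25) = 1 + j1 → |·| ≈ 1.4142, ∠ ≈ 45.00°
∠G = (0°) − (45.00°) = -45.00°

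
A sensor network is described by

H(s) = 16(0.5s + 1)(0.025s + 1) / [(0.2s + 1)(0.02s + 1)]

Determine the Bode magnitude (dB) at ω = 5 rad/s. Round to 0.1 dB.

At ω = 5 rad/s:
zero (1 + j5·0.5) = 1 + j2.5 → |·| ≈ 2.6926, ∠ ≈ 68.20°
zero (1 + j5·0.025) = 1 + j0.125 → |·| ≈ 1.0078, ∠ ≈ 7.13°
pole (1 + j5·0.2) = 1 + j1 → |·| ≈ 1.4142, ∠ ≈ 45.00°
pole (1 + j5·0.02) = 1 + j0.1 → |·| ≈ 1.005, ∠ ≈ 5.71°
|H| = 16 · 2.6926 · 1.0078 / (1.4142 · 1.005) ≈ 30.548
Gain = 20 log₁₀(30.548) ≈ 29.70 dB

29.7 dB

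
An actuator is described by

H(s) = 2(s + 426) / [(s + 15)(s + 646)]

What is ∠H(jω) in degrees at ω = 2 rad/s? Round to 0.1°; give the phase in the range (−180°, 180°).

At s = jω = j2:
zero (s+426): 426 + j2 → |·| = √(426²+2²) = √181480 ≈ 426, ∠ = arctan(2/426) ≈ 0.27°
pole (s+15): 15 + j2 → |·| = √(15²+2²) = √229 ≈ 15.133, ∠ = arctan(2/15) ≈ 7.59°
pole (s+646): 646 + j2 → |·| = √(646²+2²) = √417320 ≈ 646, ∠ = arctan(2/646) ≈ 0.18°
∠H = 0.27° − 7.77° = -7.50°

-7.5°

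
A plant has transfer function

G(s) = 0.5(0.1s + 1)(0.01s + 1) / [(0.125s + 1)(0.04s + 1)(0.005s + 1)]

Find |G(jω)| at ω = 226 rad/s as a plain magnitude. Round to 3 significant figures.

At ω = 226 rad/s:
zero (1 + j226·0.1) = 1 + j22.6 → |·| ≈ 22.622, ∠ ≈ 87.47°
zero (1 + j226·0.01) = 1 + j2.26 → |·| ≈ 2.4714, ∠ ≈ 66.13°
pole (1 + j226·0.125) = 1 + j28.25 → |·| ≈ 28.268, ∠ ≈ 87.97°
pole (1 + j226·0.04) = 1 + j9.04 → |·| ≈ 9.0951, ∠ ≈ 83.69°
pole (1 + j226·0.005) = 1 + j1.13 → |·| ≈ 1.5089, ∠ ≈ 48.49°
|G| = 0.5 · 22.622 · 2.4714 / (28.268 · 9.0951 · 1.5089) ≈ 0.072058

0.0721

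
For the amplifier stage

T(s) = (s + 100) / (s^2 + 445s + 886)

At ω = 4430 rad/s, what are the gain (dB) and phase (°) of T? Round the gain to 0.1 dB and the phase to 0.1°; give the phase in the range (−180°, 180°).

-73.0 dB, -85.6°

Substitute s = j4430:
Numerator: (j4430) + 100 = 100 + j4430
Denominator: (j4430)^2 + 445(j4430) + 886 = -19624014 + j1971350
|N| = √(100² + 4430²) ≈ 4431.1, ∠N ≈ 88.71°
|D| = √(19624014² + 1971350²) ≈ 1.9723e+07, ∠D ≈ 174.26°
|T| = 4431.1 / 1.9723e+07 ≈ 0.00022467
Gain = 20 log₁₀(0.00022467) ≈ -72.97 dB
∠T = 88.71° − 174.26° = -85.55°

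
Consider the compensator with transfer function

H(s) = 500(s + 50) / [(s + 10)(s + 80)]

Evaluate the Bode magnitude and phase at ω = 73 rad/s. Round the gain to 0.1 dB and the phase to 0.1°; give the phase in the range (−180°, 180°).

14.9 dB, -69.0°

At s = jω = j73:
zero (s+50): 50 + j73 → |·| = √(50²+73²) = √7829 ≈ 88.482, ∠ = arctan(73/50) ≈ 55.59°
pole (s+10): 10 + j73 → |·| = √(10²+73²) = √5429 ≈ 73.682, ∠ = arctan(73/10) ≈ 82.20°
pole (s+80): 80 + j73 → |·| = √(80²+73²) = √11729 ≈ 108.3, ∠ = arctan(73/80) ≈ 42.38°
|H| = 500 · 88.482 / 7979.8 ≈ 5.5441
Gain = 20 log₁₀(5.5441) ≈ 14.88 dB
∠H = 55.59° − 124.58° = -68.99°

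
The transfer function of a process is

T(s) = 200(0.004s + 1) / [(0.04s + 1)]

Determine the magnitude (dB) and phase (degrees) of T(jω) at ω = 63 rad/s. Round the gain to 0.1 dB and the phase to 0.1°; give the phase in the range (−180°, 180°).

37.6 dB, -54.2°

At ω = 63 rad/s:
zero (1 + j63·0.004) = 1 + j0.252 → |·| ≈ 1.0313, ∠ ≈ 14.14°
pole (1 + j63·0.04) = 1 + j2.52 → |·| ≈ 2.7112, ∠ ≈ 68.36°
|T| = 200 · 1.0313 / (2.7112) ≈ 76.077
Gain = 20 log₁₀(76.077) ≈ 37.63 dB
∠T = (14.14°) − (68.36°) = -54.22°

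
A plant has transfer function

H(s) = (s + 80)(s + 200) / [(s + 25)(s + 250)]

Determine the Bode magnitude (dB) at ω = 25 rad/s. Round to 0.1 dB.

At s = jω = j25:
zero (s+80): 80 + j25 → |·| = √(80²+25²) = √7025 ≈ 83.815, ∠ = arctan(25/80) ≈ 17.35°
zero (s+200): 200 + j25 → |·| = √(200²+25²) = √40625 ≈ 201.56, ∠ = arctan(25/200) ≈ 7.13°
pole (s+25): 25 + j25 → |·| = √(25²+25²) = √1250 ≈ 35.355, ∠ = arctan(25/25) ≈ 45.00°
pole (s+250): 250 + j25 → |·| = √(250²+25²) = √63125 ≈ 251.25, ∠ = arctan(25/250) ≈ 5.71°
|H| = 1 · 16894 / 8882.9 ≈ 1.9019
Gain = 20 log₁₀(1.9019) ≈ 5.58 dB

5.6 dB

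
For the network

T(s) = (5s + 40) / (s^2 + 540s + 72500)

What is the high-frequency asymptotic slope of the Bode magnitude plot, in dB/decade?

-20 dB/decade

Each pole contributes −20 dB/decade at high frequency; each zero contributes +20 dB/decade.
Net: 1 zero(s) − 2 pole(s) → -20 dB/decade.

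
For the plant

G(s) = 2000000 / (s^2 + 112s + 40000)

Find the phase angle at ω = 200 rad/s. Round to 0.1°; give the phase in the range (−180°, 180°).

At s = jω = j200:
quadratic: (j200)² + 112·j200 + 40000 = 0 + j22400 → |·| ≈ 22400, ∠ ≈ 90.00°
∠G = 0.00° − 90.00° = -90.00°

-90.0°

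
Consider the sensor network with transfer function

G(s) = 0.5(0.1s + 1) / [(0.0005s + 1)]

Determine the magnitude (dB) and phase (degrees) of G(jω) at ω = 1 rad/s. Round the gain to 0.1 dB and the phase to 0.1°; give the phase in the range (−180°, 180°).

At ω = 1 rad/s:
zero (1 + j1·0.1) = 1 + j0.1 → |·| ≈ 1.005, ∠ ≈ 5.71°
pole (1 + j1·0.0005) = 1 + j0.0005 → |·| ≈ 1, ∠ ≈ 0.03°
|G| = 0.5 · 1.005 / (1) ≈ 0.5025
Gain = 20 log₁₀(0.5025) ≈ -5.98 dB
∠G = (5.71°) − (0.03°) = 5.68°

-6.0 dB, 5.7°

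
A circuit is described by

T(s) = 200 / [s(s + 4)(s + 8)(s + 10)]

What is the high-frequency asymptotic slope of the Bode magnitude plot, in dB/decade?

Each pole contributes −20 dB/decade at high frequency; each zero contributes +20 dB/decade.
Net: 0 zero(s) − 4 pole(s) → -80 dB/decade.

-80 dB/decade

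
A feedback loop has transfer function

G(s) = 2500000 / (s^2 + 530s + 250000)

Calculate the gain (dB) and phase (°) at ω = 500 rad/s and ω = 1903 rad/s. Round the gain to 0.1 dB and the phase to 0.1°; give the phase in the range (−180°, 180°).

At s = jω = j500:
quadratic: (j500)² + 530·j500 + 250000 = 0 + j265000 → |·| ≈ 2.65e+05, ∠ ≈ 90.00°
|G| = 2500000 / 2.65e+05 ≈ 9.434
Gain = 20 log₁₀(9.434) ≈ 19.49 dB
∠G = 0.00° − 90.00° = -90.00°

At s = jω = j1903:
quadratic: (j1903)² + 530·j1903 + 250000 = -3371409 + j1008590 → |·| ≈ 3.519e+06, ∠ ≈ 163.34°
|G| = 2500000 / 3.519e+06 ≈ 0.71043
Gain = 20 log₁₀(0.71043) ≈ -2.97 dB
∠G = 0.00° − 163.34° = -163.34°

ω = 500: 19.5 dB, -90.0°; ω = 1903: -3.0 dB, -163.3°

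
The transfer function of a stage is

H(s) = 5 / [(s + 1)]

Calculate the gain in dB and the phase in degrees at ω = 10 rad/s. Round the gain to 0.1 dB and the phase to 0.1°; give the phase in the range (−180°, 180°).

-6.1 dB, -84.3°

At ω = 10 rad/s:
pole (1 + j10·1) = 1 + j10 → |·| ≈ 10.05, ∠ ≈ 84.29°
|H| = 5 · 1 / (10.05) ≈ 0.49751
Gain = 20 log₁₀(0.49751) ≈ -6.06 dB
∠H = (0°) − (84.29°) = -84.29°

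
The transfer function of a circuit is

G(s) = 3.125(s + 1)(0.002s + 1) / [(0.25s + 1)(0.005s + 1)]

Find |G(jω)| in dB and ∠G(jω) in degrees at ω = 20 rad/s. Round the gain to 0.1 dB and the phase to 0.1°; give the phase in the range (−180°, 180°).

At ω = 20 rad/s:
zero (1 + j20·1) = 1 + j20 → |·| ≈ 20.025, ∠ ≈ 87.14°
zero (1 + j20·0.002) = 1 + j0.04 → |·| ≈ 1.0008, ∠ ≈ 2.29°
pole (1 + j20·0.25) = 1 + j5 → |·| ≈ 5.099, ∠ ≈ 78.69°
pole (1 + j20·0.005) = 1 + j0.1 → |·| ≈ 1.005, ∠ ≈ 5.71°
|G| = 3.125 · 20.025 · 1.0008 / (5.099 · 1.005) ≈ 12.221
Gain = 20 log₁₀(12.221) ≈ 21.74 dB
∠G = (87.14° + 2.29°) − (78.69° + 5.71°) = 5.03°

21.7 dB, 5.0°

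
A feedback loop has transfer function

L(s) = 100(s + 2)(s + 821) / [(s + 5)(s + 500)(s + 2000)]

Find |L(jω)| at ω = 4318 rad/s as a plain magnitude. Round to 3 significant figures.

0.0212

At s = jω = j4318:
zero (s+2): 2 + j4318 → |·| = √(2²+4318²) = √18645128 ≈ 4318, ∠ = arctan(4318/2) ≈ 89.97°
zero (s+821): 821 + j4318 → |·| = √(821²+4318²) = √19319165 ≈ 4395.4, ∠ = arctan(4318/821) ≈ 79.23°
pole (s+5): 5 + j4318 → |·| = √(5²+4318²) = √18645149 ≈ 4318, ∠ = arctan(4318/5) ≈ 89.93°
pole (s+500): 500 + j4318 → |·| = √(500²+4318²) = √18895124 ≈ 4346.9, ∠ = arctan(4318/500) ≈ 83.39°
pole (s+2000): 2000 + j4318 → |·| = √(2000²+4318²) = √22645124 ≈ 4758.7, ∠ = arctan(4318/2000) ≈ 65.15°
|L| = 100 · 1.8979e+07 / 8.932e+10 ≈ 0.021248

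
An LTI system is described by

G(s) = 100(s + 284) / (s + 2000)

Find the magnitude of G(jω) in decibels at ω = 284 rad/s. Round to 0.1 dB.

26.0 dB

At s = jω = j284:
zero (s+284): 284 + j284 → |·| = √(284²+284²) = √161312 ≈ 401.64, ∠ = arctan(284/284) ≈ 45.00°
pole (s+2000): 2000 + j284 → |·| = √(2000²+284²) = √4080656 ≈ 2020.1, ∠ = arctan(284/2000) ≈ 8.08°
|G| = 100 · 401.64 / 2020.1 ≈ 19.882
Gain = 20 log₁₀(19.882) ≈ 25.97 dB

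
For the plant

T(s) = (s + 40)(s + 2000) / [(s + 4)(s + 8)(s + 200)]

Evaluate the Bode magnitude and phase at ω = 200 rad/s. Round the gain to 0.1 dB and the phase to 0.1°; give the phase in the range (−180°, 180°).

At s = jω = j200:
zero (s+40): 40 + j200 → |·| = √(40²+200²) = √41600 ≈ 203.96, ∠ = arctan(200/40) ≈ 78.69°
zero (s+2000): 2000 + j200 → |·| = √(2000²+200²) = √4040000 ≈ 2010, ∠ = arctan(200/2000) ≈ 5.71°
pole (s+4): 4 + j200 → |·| = √(4²+200²) = √40016 ≈ 200.04, ∠ = arctan(200/4) ≈ 88.85°
pole (s+8): 8 + j200 → |·| = √(8²+200²) = √40064 ≈ 200.16, ∠ = arctan(200/8) ≈ 87.71°
pole (s+200): 200 + j200 → |·| = √(200²+200²) = √80000 ≈ 282.84, ∠ = arctan(200/200) ≈ 45.00°
|T| = 1 · 4.0996e+05 / 1.1325e+07 ≈ 0.0362
Gain = 20 log₁₀(0.0362) ≈ -28.83 dB
∠T = 84.40° − 221.56° = -137.16°

-28.8 dB, -137.2°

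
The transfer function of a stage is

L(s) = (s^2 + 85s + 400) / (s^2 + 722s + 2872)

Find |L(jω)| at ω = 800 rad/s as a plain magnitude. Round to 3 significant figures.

0.748

Substitute s = j800:
Numerator: (j800)^2 + 85(j800) + 400 = -639600 + j68000
Denominator: (j800)^2 + 722(j800) + 2872 = -637128 + j577600
|N| = √(639600² + 68000²) ≈ 6.432e+05, ∠N ≈ 173.93°
|D| = √(637128² + 577600²) ≈ 8.5997e+05, ∠D ≈ 137.81°
|L| = 6.432e+05 / 8.5997e+05 ≈ 0.74793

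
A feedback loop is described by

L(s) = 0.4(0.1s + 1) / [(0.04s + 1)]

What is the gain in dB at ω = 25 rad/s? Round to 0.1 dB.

-2.4 dB

At ω = 25 rad/s:
zero (1 + j25·0.1) = 1 + j2.5 → |·| ≈ 2.6926, ∠ ≈ 68.20°
pole (1 + j25·0.04) = 1 + j1 → |·| ≈ 1.4142, ∠ ≈ 45.00°
|L| = 0.4 · 2.6926 / (1.4142) ≈ 0.76159
Gain = 20 log₁₀(0.76159) ≈ -2.37 dB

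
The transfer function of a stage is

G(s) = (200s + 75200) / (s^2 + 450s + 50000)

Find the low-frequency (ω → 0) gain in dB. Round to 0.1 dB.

3.5 dB

G(0) = 75200 / 50000 = 1.504
20 log₁₀(1.504) ≈ 3.54 dB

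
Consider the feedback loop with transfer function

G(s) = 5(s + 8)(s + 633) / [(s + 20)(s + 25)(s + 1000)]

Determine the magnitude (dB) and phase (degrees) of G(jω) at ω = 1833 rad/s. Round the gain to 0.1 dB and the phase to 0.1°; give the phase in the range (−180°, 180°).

-51.9 dB, -79.3°

At s = jω = j1833:
zero (s+8): 8 + j1833 → |·| = √(8²+1833²) = √3359953 ≈ 1833, ∠ = arctan(1833/8) ≈ 89.75°
zero (s+633): 633 + j1833 → |·| = √(633²+1833²) = √3760578 ≈ 1939.2, ∠ = arctan(1833/633) ≈ 70.95°
pole (s+20): 20 + j1833 → |·| = √(20²+1833²) = √3360289 ≈ 1833.1, ∠ = arctan(1833/20) ≈ 89.37°
pole (s+25): 25 + j1833 → |·| = √(25²+1833²) = √3360514 ≈ 1833.2, ∠ = arctan(1833/25) ≈ 89.22°
pole (s+1000): 1000 + j1833 → |·| = √(1000²+1833²) = √4359889 ≈ 2088, ∠ = arctan(1833/1000) ≈ 61.39°
|G| = 5 · 3.5546e+06 / 7.0166e+09 ≈ 0.002533
Gain = 20 log₁₀(0.002533) ≈ -51.93 dB
∠G = 160.70° − 239.98° = -79.28°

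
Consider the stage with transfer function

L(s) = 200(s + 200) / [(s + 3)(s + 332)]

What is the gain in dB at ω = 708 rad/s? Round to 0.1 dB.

-11.5 dB

At s = jω = j708:
zero (s+200): 200 + j708 → |·| = √(200²+708²) = √541264 ≈ 735.71, ∠ = arctan(708/200) ≈ 74.23°
pole (s+3): 3 + j708 → |·| = √(3²+708²) = √501273 ≈ 708.01, ∠ = arctan(708/3) ≈ 89.76°
pole (s+332): 332 + j708 → |·| = √(332²+708²) = √611488 ≈ 781.98, ∠ = arctan(708/332) ≈ 64.88°
|L| = 200 · 735.71 / 5.5365e+05 ≈ 0.26577
Gain = 20 log₁₀(0.26577) ≈ -11.51 dB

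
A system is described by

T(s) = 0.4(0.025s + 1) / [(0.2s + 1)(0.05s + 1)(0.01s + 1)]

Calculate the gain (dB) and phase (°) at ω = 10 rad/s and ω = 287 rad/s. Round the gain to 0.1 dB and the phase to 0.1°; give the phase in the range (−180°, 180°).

ω = 10: -15.7 dB, -81.7°; ω = 287: -58.8 dB, -163.7°

At ω = 10 rad/s:
zero (1 + j10·0.025) = 1 + j0.25 → |·| ≈ 1.0308, ∠ ≈ 14.04°
pole (1 + j10·0.2) = 1 + j2 → |·| ≈ 2.2361, ∠ ≈ 63.43°
pole (1 + j10·0.05) = 1 + j0.5 → |·| ≈ 1.118, ∠ ≈ 26.57°
pole (1 + j10·0.01) = 1 + j0.1 → |·| ≈ 1.005, ∠ ≈ 5.71°
|T| = 0.4 · 1.0308 / (2.2361 · 1.118 · 1.005) ≈ 0.16411
Gain = 20 log₁₀(0.16411) ≈ -15.70 dB
∠T = (14.04°) − (63.43° + 26.57° + 5.71°) = -81.67°

At ω = 287 rad/s:
zero (1 + j287·0.025) = 1 + j7.175 → |·| ≈ 7.2444, ∠ ≈ 82.07°
pole (1 + j287·0.2) = 1 + j57.4 → |·| ≈ 57.409, ∠ ≈ 89.00°
pole (1 + j287·0.05) = 1 + j14.35 → |·| ≈ 14.385, ∠ ≈ 86.01°
pole (1 + j287·0.01) = 1 + j2.87 → |·| ≈ 3.0392, ∠ ≈ 70.79°
|T| = 0.4 · 7.2444 / (57.409 · 14.385 · 3.0392) ≈ 0.0011546
Gain = 20 log₁₀(0.0011546) ≈ -58.75 dB
∠T = (82.07°) − (89.00° + 86.01° + 70.79°) = -163.73°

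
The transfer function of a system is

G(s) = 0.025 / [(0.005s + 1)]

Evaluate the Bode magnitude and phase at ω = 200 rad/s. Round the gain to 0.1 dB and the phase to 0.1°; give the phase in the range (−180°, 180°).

-35.1 dB, -45.0°

At ω = 200 rad/s:
pole (1 + j200·0.005) = 1 + j1 → |·| ≈ 1.4142, ∠ ≈ 45.00°
|G| = 0.025 · 1 / (1.4142) ≈ 0.017678
Gain = 20 log₁₀(0.017678) ≈ -35.05 dB
∠G = (0°) − (45.00°) = -45.00°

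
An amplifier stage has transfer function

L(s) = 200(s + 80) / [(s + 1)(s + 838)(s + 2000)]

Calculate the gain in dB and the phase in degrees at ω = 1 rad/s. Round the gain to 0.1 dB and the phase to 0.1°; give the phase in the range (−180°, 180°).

At s = jω = j1:
zero (s+80): 80 + j1 → |·| = √(80²+1²) = √6401 ≈ 80.006, ∠ = arctan(1/80) ≈ 0.72°
pole (s+1): 1 + j1 → |·| = √(1²+1²) = √2 ≈ 1.4142, ∠ = arctan(1/1) ≈ 45.00°
pole (s+838): 838 + j1 → |·| = √(838²+1²) = √702245 ≈ 838, ∠ = arctan(1/838) ≈ 0.07°
pole (s+2000): 2000 + j1 → |·| = √(2000²+1²) = √4000001 ≈ 2000, ∠ = arctan(1/2000) ≈ 0.03°
|L| = 200 · 80.006 / 2.3702e+06 ≈ 0.006751
Gain = 20 log₁₀(0.006751) ≈ -43.41 dB
∠L = 0.72° − 45.10° = -44.38°

-43.4 dB, -44.4°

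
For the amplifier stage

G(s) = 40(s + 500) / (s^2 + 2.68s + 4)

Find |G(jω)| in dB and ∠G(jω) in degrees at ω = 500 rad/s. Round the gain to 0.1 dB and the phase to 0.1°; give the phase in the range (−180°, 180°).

-18.9 dB, -134.7°

At s = jω = j500:
zero (s+500): 500 + j500 → |·| = √(500²+500²) = √500000 ≈ 707.11, ∠ = arctan(500/500) ≈ 45.00°
quadratic: (j500)² + 2.68·j500 + 4 = -249996 + j1340 → |·| ≈ 2.5e+05, ∠ ≈ 179.69°
|G| = 40 · 707.11 / 2.5e+05 ≈ 0.11314
Gain = 20 log₁₀(0.11314) ≈ -18.93 dB
∠G = 45.00° − 179.69° = -134.69°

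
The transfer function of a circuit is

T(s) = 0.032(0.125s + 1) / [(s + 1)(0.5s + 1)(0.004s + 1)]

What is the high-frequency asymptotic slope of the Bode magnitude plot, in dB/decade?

-40 dB/decade

Each pole contributes −20 dB/decade at high frequency; each zero contributes +20 dB/decade.
Net: 1 zero(s) − 3 pole(s) → -40 dB/decade.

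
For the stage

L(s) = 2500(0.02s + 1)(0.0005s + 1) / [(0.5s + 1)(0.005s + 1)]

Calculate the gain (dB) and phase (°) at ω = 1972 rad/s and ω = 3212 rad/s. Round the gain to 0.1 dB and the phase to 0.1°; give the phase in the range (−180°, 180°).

ω = 1972: 23.0 dB, -41.0°; ω = 3212: 21.4 dB, -29.2°

At ω = 1972 rad/s:
zero (1 + j1972·0.02) = 1 + j39.44 → |·| ≈ 39.453, ∠ ≈ 88.55°
zero (1 + j1972·0.0005) = 1 + j0.986 → |·| ≈ 1.4043, ∠ ≈ 44.60°
pole (1 + j1972·0.5) = 1 + j986 → |·| ≈ 986, ∠ ≈ 89.94°
pole (1 + j1972·0.005) = 1 + j9.86 → |·| ≈ 9.9106, ∠ ≈ 84.21°
|L| = 2500 · 39.453 · 1.4043 / (986 · 9.9106) ≈ 14.174
Gain = 20 log₁₀(14.174) ≈ 23.03 dB
∠L = (88.55° + 44.60°) − (89.94° + 84.21°) = -41.00°

At ω = 3212 rad/s:
zero (1 + j3212·0.02) = 1 + j64.24 → |·| ≈ 64.248, ∠ ≈ 89.11°
zero (1 + j3212·0.0005) = 1 + j1.606 → |·| ≈ 1.8919, ∠ ≈ 58.09°
pole (1 + j3212·0.5) = 1 + j1606 → |·| ≈ 1606, ∠ ≈ 89.96°
pole (1 + j3212·0.005) = 1 + j16.06 → |·| ≈ 16.091, ∠ ≈ 86.44°
|L| = 2500 · 64.248 · 1.8919 / (1606 · 16.091) ≈ 11.759
Gain = 20 log₁₀(11.759) ≈ 21.41 dB
∠L = (89.11° + 58.09°) − (89.96° + 86.44°) = -29.20°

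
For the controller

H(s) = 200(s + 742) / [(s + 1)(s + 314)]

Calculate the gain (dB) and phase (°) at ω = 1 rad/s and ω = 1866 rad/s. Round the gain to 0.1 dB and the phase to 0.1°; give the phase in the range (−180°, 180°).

ω = 1: 50.5 dB, -45.1°; ω = 1866: -18.9 dB, -102.1°

At s = jω = j1:
zero (s+742): 742 + j1 → |·| = √(742²+1²) = √550565 ≈ 742, ∠ = arctan(1/742) ≈ 0.08°
pole (s+1): 1 + j1 → |·| = √(1²+1²) = √2 ≈ 1.4142, ∠ = arctan(1/1) ≈ 45.00°
pole (s+314): 314 + j1 → |·| = √(314²+1²) = √98597 ≈ 314, ∠ = arctan(1/314) ≈ 0.18°
|H| = 200 · 742 / 444.06 ≈ 334.19
Gain = 20 log₁₀(334.19) ≈ 50.48 dB
∠H = 0.08° − 45.18° = -45.10°

At s = jω = j1866:
zero (s+742): 742 + j1866 → |·| = √(742²+1866²) = √4032520 ≈ 2008.1, ∠ = arctan(1866/742) ≈ 68.32°
pole (s+1): 1 + j1866 → |·| = √(1²+1866²) = √3481957 ≈ 1866, ∠ = arctan(1866/1) ≈ 89.97°
pole (s+314): 314 + j1866 → |·| = √(314²+1866²) = √3580552 ≈ 1892.2, ∠ = arctan(1866/314) ≈ 80.45°
|H| = 200 · 2008.1 / 3.5308e+06 ≈ 0.11375
Gain = 20 log₁₀(0.11375) ≈ -18.88 dB
∠H = 68.32° − 170.42° = -102.10°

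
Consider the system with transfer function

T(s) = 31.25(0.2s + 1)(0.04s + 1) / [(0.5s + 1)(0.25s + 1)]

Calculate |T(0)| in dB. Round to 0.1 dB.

T(0) = 31.25 · 1 / 1 = 31.25
20 log₁₀(31.25) ≈ 29.90 dB

29.9 dB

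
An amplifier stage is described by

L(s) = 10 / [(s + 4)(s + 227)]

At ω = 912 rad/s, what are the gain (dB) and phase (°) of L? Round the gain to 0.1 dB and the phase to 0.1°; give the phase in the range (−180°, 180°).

At s = jω = j912:
pole (s+4): 4 + j912 → |·| = √(4²+912²) = √831760 ≈ 912.01, ∠ = arctan(912/4) ≈ 89.75°
pole (s+227): 227 + j912 → |·| = √(227²+912²) = √883273 ≈ 939.83, ∠ = arctan(912/227) ≈ 76.02°
|L| = 10 / 8.5713e+05 ≈ 1.1667e-05
Gain = 20 log₁₀(1.1667e-05) ≈ -98.66 dB
∠L = 0.00° − 165.77° = -165.77°

-98.7 dB, -165.8°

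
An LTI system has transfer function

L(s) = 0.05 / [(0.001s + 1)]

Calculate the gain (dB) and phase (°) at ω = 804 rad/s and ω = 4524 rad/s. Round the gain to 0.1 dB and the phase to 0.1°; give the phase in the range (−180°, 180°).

At ω = 804 rad/s:
pole (1 + j804·0.001) = 1 + j0.804 → |·| ≈ 1.2831, ∠ ≈ 38.80°
|L| = 0.05 · 1 / (1.2831) ≈ 0.038968
Gain = 20 log₁₀(0.038968) ≈ -28.19 dB
∠L = (0°) − (38.80°) = -38.80°

At ω = 4524 rad/s:
pole (1 + j4524·0.001) = 1 + j4.524 → |·| ≈ 4.6332, ∠ ≈ 77.54°
|L| = 0.05 · 1 / (4.6332) ≈ 0.010792
Gain = 20 log₁₀(0.010792) ≈ -39.34 dB
∠L = (0°) − (77.54°) = -77.54°

ω = 804: -28.2 dB, -38.8°; ω = 4524: -39.3 dB, -77.5°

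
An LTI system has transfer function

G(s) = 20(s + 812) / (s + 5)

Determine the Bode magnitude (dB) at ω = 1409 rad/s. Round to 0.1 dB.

27.3 dB

At s = jω = j1409:
zero (s+812): 812 + j1409 → |·| = √(812²+1409²) = √2644625 ≈ 1626.2, ∠ = arctan(1409/812) ≈ 60.05°
pole (s+5): 5 + j1409 → |·| = √(5²+1409²) = √1985306 ≈ 1409, ∠ = arctan(1409/5) ≈ 89.80°
|G| = 20 · 1626.2 / 1409 ≈ 23.083
Gain = 20 log₁₀(23.083) ≈ 27.27 dB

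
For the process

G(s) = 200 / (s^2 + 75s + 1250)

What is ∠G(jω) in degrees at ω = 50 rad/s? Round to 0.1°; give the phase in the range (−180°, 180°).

Substitute s = j50:
Numerator: 200 = 200 + j0
Denominator: (j50)^2 + 75(j50) + 1250 = -1250 + j3750
|N| = √(200² + 0²) ≈ 200, ∠N ≈ 0.00°
|D| = √(1250² + 3750²) ≈ 3952.8, ∠D ≈ 108.43°
∠G = 0.00° − 108.43° = -108.43°

-108.4°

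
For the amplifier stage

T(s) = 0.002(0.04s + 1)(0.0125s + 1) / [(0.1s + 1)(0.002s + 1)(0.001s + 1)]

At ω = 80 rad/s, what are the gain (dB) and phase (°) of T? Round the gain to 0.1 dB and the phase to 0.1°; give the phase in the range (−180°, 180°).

-58.7 dB, 21.1°

At ω = 80 rad/s:
zero (1 + j80·0.04) = 1 + j3.2 → |·| ≈ 3.3526, ∠ ≈ 72.65°
zero (1 + j80·0.0125) = 1 + j1 → |·| ≈ 1.4142, ∠ ≈ 45.00°
pole (1 + j80·0.1) = 1 + j8 → |·| ≈ 8.0623, ∠ ≈ 82.87°
pole (1 + j80·0.002) = 1 + j0.16 → |·| ≈ 1.0127, ∠ ≈ 9.09°
pole (1 + j80·0.001) = 1 + j0.08 → |·| ≈ 1.0032, ∠ ≈ 4.57°
|T| = 0.002 · 3.3526 · 1.4142 / (8.0623 · 1.0127 · 1.0032) ≈ 0.0011577
Gain = 20 log₁₀(0.0011577) ≈ -58.73 dB
∠T = (72.65° + 45.00°) − (82.87° + 9.09° + 4.57°) = 21.12°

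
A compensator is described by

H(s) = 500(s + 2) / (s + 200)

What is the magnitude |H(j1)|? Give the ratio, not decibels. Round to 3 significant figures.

At s = jω = j1:
zero (s+2): 2 + j1 → |·| = √(2²+1²) = √5 ≈ 2.2361, ∠ = arctan(1/2) ≈ 26.57°
pole (s+200): 200 + j1 → |·| = √(200²+1²) = √40001 ≈ 200, ∠ = arctan(1/200) ≈ 0.29°
|H| = 500 · 2.2361 / 200 ≈ 5.5903

5.59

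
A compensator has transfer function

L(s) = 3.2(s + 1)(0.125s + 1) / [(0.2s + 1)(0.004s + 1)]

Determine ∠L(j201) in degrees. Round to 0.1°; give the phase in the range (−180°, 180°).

50.1°

At ω = 201 rad/s:
zero (1 + j201·1) = 1 + j201 → |·| ≈ 201, ∠ ≈ 89.71°
zero (1 + j201·0.125) = 1 + j25.125 → |·| ≈ 25.145, ∠ ≈ 87.72°
pole (1 + j201·0.2) = 1 + j40.2 → |·| ≈ 40.212, ∠ ≈ 88.58°
pole (1 + j201·0.004) = 1 + j0.804 → |·| ≈ 1.2831, ∠ ≈ 38.80°
∠L = (89.71° + 87.72°) − (88.58° + 38.80°) = 50.05°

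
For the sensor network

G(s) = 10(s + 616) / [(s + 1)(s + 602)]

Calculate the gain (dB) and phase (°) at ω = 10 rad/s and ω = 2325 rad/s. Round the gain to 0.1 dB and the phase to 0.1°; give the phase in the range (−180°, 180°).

At s = jω = j10:
zero (s+616): 616 + j10 → |·| = √(616²+10²) = √379556 ≈ 616.08, ∠ = arctan(10/616) ≈ 0.93°
pole (s+1): 1 + j10 → |·| = √(1²+10²) = √101 ≈ 10.05, ∠ = arctan(10/1) ≈ 84.29°
pole (s+602): 602 + j10 → |·| = √(602²+10²) = √362504 ≈ 602.08, ∠ = arctan(10/602) ≈ 0.95°
|G| = 10 · 616.08 / 6050.9 ≈ 1.0182
Gain = 20 log₁₀(1.0182) ≈ 0.16 dB
∠G = 0.93° − 85.24° = -84.31°

At s = jω = j2325:
zero (s+616): 616 + j2325 → |·| = √(616²+2325²) = √5785081 ≈ 2405.2, ∠ = arctan(2325/616) ≈ 75.16°
pole (s+1): 1 + j2325 → |·| = √(1²+2325²) = √5405626 ≈ 2325, ∠ = arctan(2325/1) ≈ 89.98°
pole (s+602): 602 + j2325 → |·| = √(602²+2325²) = √5768029 ≈ 2401.7, ∠ = arctan(2325/602) ≈ 75.48°
|G| = 10 · 2405.2 / 5.584e+06 ≈ 0.0043073
Gain = 20 log₁₀(0.0043073) ≈ -47.32 dB
∠G = 75.16° − 165.46° = -90.30°

ω = 10: 0.2 dB, -84.3°; ω = 2325: -47.3 dB, -90.3°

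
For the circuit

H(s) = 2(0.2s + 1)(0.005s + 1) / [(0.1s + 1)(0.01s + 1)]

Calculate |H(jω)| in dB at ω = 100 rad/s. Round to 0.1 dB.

10.0 dB

At ω = 100 rad/s:
zero (1 + j100·0.2) = 1 + j20 → |·| ≈ 20.025, ∠ ≈ 87.14°
zero (1 + j100·0.005) = 1 + j0.5 → |·| ≈ 1.118, ∠ ≈ 26.57°
pole (1 + j100·0.1) = 1 + j10 → |·| ≈ 10.05, ∠ ≈ 84.29°
pole (1 + j100·0.01) = 1 + j1 → |·| ≈ 1.4142, ∠ ≈ 45.00°
|H| = 2 · 20.025 · 1.118 / (10.05 · 1.4142) ≈ 3.1504
Gain = 20 log₁₀(3.1504) ≈ 9.97 dB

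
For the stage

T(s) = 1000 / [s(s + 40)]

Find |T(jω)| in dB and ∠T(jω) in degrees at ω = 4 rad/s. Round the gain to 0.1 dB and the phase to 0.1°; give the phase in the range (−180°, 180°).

15.9 dB, -95.7°

At s = jω = j4:
pole (s+40): 40 + j4 → |·| = √(40²+4²) = √1616 ≈ 40.2, ∠ = arctan(4/40) ≈ 5.71°
pole at origin: |s| = 4, ∠ = 90.00° (in denominator)
|T| = 1000 / 160.8 ≈ 6.2189
Gain = 20 log₁₀(6.2189) ≈ 15.87 dB
∠T = 0.00° − 95.71° = -95.71°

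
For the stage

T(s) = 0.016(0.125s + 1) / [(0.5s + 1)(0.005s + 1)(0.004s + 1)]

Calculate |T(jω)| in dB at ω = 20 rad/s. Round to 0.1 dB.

-47.4 dB

At ω = 20 rad/s:
zero (1 + j20·0.125) = 1 + j2.5 → |·| ≈ 2.6926, ∠ ≈ 68.20°
pole (1 + j20·0.5) = 1 + j10 → |·| ≈ 10.05, ∠ ≈ 84.29°
pole (1 + j20·0.005) = 1 + j0.1 → |·| ≈ 1.005, ∠ ≈ 5.71°
pole (1 + j20·0.004) = 1 + j0.08 → |·| ≈ 1.0032, ∠ ≈ 4.57°
|T| = 0.016 · 2.6926 / (10.05 · 1.005 · 1.0032) ≈ 0.0042518
Gain = 20 log₁₀(0.0042518) ≈ -47.43 dB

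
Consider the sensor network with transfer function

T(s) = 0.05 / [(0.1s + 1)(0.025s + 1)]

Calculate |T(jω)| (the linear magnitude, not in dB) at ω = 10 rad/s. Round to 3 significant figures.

At ω = 10 rad/s:
pole (1 + j10·0.1) = 1 + j1 → |·| ≈ 1.4142, ∠ ≈ 45.00°
pole (1 + j10·0.025) = 1 + j0.25 → |·| ≈ 1.0308, ∠ ≈ 14.04°
|T| = 0.05 · 1 / (1.4142 · 1.0308) ≈ 0.034299

0.0343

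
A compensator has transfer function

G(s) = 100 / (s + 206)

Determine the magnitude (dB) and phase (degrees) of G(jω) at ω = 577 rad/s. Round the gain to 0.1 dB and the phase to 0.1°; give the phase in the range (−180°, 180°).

-15.7 dB, -70.4°

At s = jω = j577:
pole (s+206): 206 + j577 → |·| = √(206²+577²) = √375365 ≈ 612.67, ∠ = arctan(577/206) ≈ 70.35°
|G| = 100 / 612.67 ≈ 0.16322
Gain = 20 log₁₀(0.16322) ≈ -15.74 dB
∠G = 0.00° − 70.35° = -70.35°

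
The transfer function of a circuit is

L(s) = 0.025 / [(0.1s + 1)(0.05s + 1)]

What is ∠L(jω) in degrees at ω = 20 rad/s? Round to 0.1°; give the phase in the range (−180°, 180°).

-108.4°

At ω = 20 rad/s:
pole (1 + j20·0.1) = 1 + j2 → |·| ≈ 2.2361, ∠ ≈ 63.43°
pole (1 + j20·0.05) = 1 + j1 → |·| ≈ 1.4142, ∠ ≈ 45.00°
∠L = (0°) − (63.43° + 45.00°) = -108.43°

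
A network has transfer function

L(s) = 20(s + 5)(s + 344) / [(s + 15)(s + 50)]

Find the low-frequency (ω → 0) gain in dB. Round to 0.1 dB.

33.2 dB

L(0) = 20·5·344 / (15·50) ≈ 45.867
20 log₁₀(45.867) ≈ 33.23 dB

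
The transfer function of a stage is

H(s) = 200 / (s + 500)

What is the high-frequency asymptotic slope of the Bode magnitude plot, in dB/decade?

Each pole contributes −20 dB/decade at high frequency; each zero contributes +20 dB/decade.
Net: 0 zero(s) − 1 pole(s) → -20 dB/decade.

-20 dB/decade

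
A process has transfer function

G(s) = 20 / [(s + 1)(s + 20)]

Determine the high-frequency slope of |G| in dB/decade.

Each pole contributes −20 dB/decade at high frequency; each zero contributes +20 dB/decade.
Net: 0 zero(s) − 2 pole(s) → -40 dB/decade.

-40 dB/decade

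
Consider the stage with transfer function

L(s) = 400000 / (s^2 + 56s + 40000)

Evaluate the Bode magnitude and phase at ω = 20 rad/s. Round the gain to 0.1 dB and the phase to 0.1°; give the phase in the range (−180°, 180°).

20.1 dB, -1.6°

At s = jω = j20:
quadratic: (j20)² + 56·j20 + 40000 = 39600 + j1120 → |·| ≈ 39616, ∠ ≈ 1.62°
|L| = 400000 / 39616 ≈ 10.097
Gain = 20 log₁₀(10.097) ≈ 20.08 dB
∠L = 0.00° − 1.62° = -1.62°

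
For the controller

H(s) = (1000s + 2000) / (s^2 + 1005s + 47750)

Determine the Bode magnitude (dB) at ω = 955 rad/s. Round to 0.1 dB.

Substitute s = j955:
Numerator: 1000(j955) + 2000 = 2000 + j955000
Denominator: (j955)^2 + 1005(j955) + 47750 = -864275 + j959775
|N| = √(2000² + 955000²) ≈ 9.55e+05, ∠N ≈ 89.88°
|D| = √(864275² + 959775²) ≈ 1.2916e+06, ∠D ≈ 132.00°
|H| = 9.55e+05 / 1.2916e+06 ≈ 0.73939
Gain = 20 log₁₀(0.73939) ≈ -2.62 dB

-2.6 dB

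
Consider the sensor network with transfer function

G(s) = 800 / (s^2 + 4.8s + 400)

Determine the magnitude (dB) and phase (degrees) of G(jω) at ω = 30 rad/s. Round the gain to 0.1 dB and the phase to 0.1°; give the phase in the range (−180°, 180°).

3.7 dB, -163.9°

At s = jω = j30:
quadratic: (j30)² + 4.8·j30 + 400 = -500 + j144 → |·| ≈ 520.32, ∠ ≈ 163.93°
|G| = 800 / 520.32 ≈ 1.5375
Gain = 20 log₁₀(1.5375) ≈ 3.74 dB
∠G = 0.00° − 163.93° = -163.93°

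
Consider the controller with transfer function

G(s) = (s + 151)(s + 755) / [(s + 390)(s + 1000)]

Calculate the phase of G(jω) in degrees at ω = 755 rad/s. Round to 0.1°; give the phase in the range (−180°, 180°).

24.0°

At s = jω = j755:
zero (s+151): 151 + j755 → |·| = √(151²+755²) = √592826 ≈ 769.95, ∠ = arctan(755/151) ≈ 78.69°
zero (s+755): 755 + j755 → |·| = √(755²+755²) = √1140050 ≈ 1067.7, ∠ = arctan(755/755) ≈ 45.00°
pole (s+390): 390 + j755 → |·| = √(390²+755²) = √722125 ≈ 849.78, ∠ = arctan(755/390) ≈ 62.68°
pole (s+1000): 1000 + j755 → |·| = √(1000²+755²) = √1570025 ≈ 1253, ∠ = arctan(755/1000) ≈ 37.05°
∠G = 123.69° − 99.73° = 23.96°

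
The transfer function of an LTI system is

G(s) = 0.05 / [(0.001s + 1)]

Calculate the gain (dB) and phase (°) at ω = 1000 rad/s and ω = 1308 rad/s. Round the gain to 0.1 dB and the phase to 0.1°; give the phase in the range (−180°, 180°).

ω = 1000: -29.0 dB, -45.0°; ω = 1308: -30.4 dB, -52.6°

At ω = 1000 rad/s:
pole (1 + j1000·0.001) = 1 + j1 → |·| ≈ 1.4142, ∠ ≈ 45.00°
|G| = 0.05 · 1 / (1.4142) ≈ 0.035356
Gain = 20 log₁₀(0.035356) ≈ -29.03 dB
∠G = (0°) − (45.00°) = -45.00°

At ω = 1308 rad/s:
pole (1 + j1308·0.001) = 1 + j1.308 → |·| ≈ 1.6465, ∠ ≈ 52.60°
|G| = 0.05 · 1 / (1.6465) ≈ 0.030367
Gain = 20 log₁₀(0.030367) ≈ -30.35 dB
∠G = (0°) − (52.60°) = -52.60°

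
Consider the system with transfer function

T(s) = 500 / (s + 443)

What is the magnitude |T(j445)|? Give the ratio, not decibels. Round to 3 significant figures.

Substitute s = j445:
Numerator: 500 = 500 + j0
Denominator: (j445) + 443 = 443 + j445
|N| = √(500² + 0²) ≈ 500, ∠N ≈ 0.00°
|D| = √(443² + 445²) ≈ 627.91, ∠D ≈ 45.13°
|T| = 500 / 627.91 ≈ 0.79629

0.796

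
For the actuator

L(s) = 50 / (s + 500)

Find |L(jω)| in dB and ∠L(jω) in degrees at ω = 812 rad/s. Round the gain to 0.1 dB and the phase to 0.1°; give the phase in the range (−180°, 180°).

-25.6 dB, -58.4°

Substitute s = j812:
Numerator: 50 = 50 + j0
Denominator: (j812) + 500 = 500 + j812
|N| = √(50² + 0²) ≈ 50, ∠N ≈ 0.00°
|D| = √(500² + 812²) ≈ 953.6, ∠D ≈ 58.38°
|L| = 50 / 953.6 ≈ 0.052433
Gain = 20 log₁₀(0.052433) ≈ -25.61 dB
∠L = 0.00° − 58.38° = -58.38°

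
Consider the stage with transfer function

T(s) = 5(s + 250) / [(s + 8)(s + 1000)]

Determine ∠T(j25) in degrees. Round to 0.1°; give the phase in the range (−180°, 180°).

-68.0°

At s = jω = j25:
zero (s+250): 250 + j25 → |·| = √(250²+25²) = √63125 ≈ 251.25, ∠ = arctan(25/250) ≈ 5.71°
pole (s+8): 8 + j25 → |·| = √(8²+25²) = √689 ≈ 26.249, ∠ = arctan(25/8) ≈ 72.26°
pole (s+1000): 1000 + j25 → |·| = √(1000²+25²) = √1000625 ≈ 1000.3, ∠ = arctan(25/1000) ≈ 1.43°
∠T = 5.71° − 73.69° = -67.98°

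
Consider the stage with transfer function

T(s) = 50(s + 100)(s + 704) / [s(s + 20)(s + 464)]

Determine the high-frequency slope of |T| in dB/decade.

Each pole contributes −20 dB/decade at high frequency; each zero contributes +20 dB/decade.
Net: 2 zero(s) − 3 pole(s) → -20 dB/decade.

-20 dB/decade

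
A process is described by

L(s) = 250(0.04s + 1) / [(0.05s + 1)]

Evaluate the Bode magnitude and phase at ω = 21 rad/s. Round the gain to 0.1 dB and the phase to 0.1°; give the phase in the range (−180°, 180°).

At ω = 21 rad/s:
zero (1 + j21·0.04) = 1 + j0.84 → |·| ≈ 1.306, ∠ ≈ 40.03°
pole (1 + j21·0.05) = 1 + j1.05 → |·| ≈ 1.45, ∠ ≈ 46.40°
|L| = 250 · 1.306 / (1.45) ≈ 225.17
Gain = 20 log₁₀(225.17) ≈ 47.05 dB
∠L = (40.03°) − (46.40°) = -6.37°

47.1 dB, -6.4°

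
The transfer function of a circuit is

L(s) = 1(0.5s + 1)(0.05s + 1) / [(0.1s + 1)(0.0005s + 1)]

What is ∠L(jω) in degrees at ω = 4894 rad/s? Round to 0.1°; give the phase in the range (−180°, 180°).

At ω = 4894 rad/s:
zero (1 + j4894·0.5) = 1 + j2447 → |·| ≈ 2447, ∠ ≈ 89.98°
zero (1 + j4894·0.05) = 1 + j244.7 → |·| ≈ 244.7, ∠ ≈ 89.77°
pole (1 + j4894·0.1) = 1 + j489.4 → |·| ≈ 489.4, ∠ ≈ 89.88°
pole (1 + j4894·0.0005) = 1 + j2.447 → |·| ≈ 2.6434, ∠ ≈ 67.77°
∠L = (89.98° + 89.77°) − (89.88° + 67.77°) = 22.10°

22.1°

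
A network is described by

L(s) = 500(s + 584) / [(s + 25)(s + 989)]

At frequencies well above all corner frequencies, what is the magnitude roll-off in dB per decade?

-20 dB/decade

Each pole contributes −20 dB/decade at high frequency; each zero contributes +20 dB/decade.
Net: 1 zero(s) − 2 pole(s) → -20 dB/decade.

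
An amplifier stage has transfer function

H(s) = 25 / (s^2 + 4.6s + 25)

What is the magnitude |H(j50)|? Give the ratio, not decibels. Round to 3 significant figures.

At s = jω = j50:
quadratic: (j50)² + 4.6·j50 + 25 = -2475 + j230 → |·| ≈ 2485.7, ∠ ≈ 174.69°
|H| = 25 / 2485.7 ≈ 0.010058

0.0101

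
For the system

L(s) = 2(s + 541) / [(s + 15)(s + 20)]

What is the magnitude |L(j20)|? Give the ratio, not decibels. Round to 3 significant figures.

At s = jω = j20:
zero (s+541): 541 + j20 → |·| = √(541²+20²) = √293081 ≈ 541.37, ∠ = arctan(20/541) ≈ 2.12°
pole (s+15): 15 + j20 → |·| = √(15²+20²) = √625 ≈ 25, ∠ = arctan(20/15) ≈ 53.13°
pole (s+20): 20 + j20 → |·| = √(20²+20²) = √800 ≈ 28.284, ∠ = arctan(20/20) ≈ 45.00°
|L| = 2 · 541.37 / 707.1 ≈ 1.5312

1.53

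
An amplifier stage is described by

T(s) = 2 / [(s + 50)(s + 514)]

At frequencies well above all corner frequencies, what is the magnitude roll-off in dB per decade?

Each pole contributes −20 dB/decade at high frequency; each zero contributes +20 dB/decade.
Net: 0 zero(s) − 2 pole(s) → -40 dB/decade.

-40 dB/decade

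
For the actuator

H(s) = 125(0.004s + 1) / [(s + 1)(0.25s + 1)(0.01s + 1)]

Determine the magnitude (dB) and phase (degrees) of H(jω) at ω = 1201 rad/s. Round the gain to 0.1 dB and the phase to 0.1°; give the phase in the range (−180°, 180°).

At ω = 1201 rad/s:
zero (1 + j1201·0.004) = 1 + j4.804 → |·| ≈ 4.907, ∠ ≈ 78.24°
pole (1 + j1201·1) = 1 + j1201 → |·| ≈ 1201, ∠ ≈ 89.95°
pole (1 + j1201·0.25) = 1 + j300.25 → |·| ≈ 300.25, ∠ ≈ 89.81°
pole (1 + j1201·0.01) = 1 + j12.01 → |·| ≈ 12.052, ∠ ≈ 85.24°
|H| = 125 · 4.907 / (1201 · 300.25 · 12.052) ≈ 0.00014114
Gain = 20 log₁₀(0.00014114) ≈ -77.01 dB
∠H = (78.24°) − (89.95° + 89.81° + 85.24°) = -186.76° ≡ 173.24° (principal value)

-77.0 dB, 173.2°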